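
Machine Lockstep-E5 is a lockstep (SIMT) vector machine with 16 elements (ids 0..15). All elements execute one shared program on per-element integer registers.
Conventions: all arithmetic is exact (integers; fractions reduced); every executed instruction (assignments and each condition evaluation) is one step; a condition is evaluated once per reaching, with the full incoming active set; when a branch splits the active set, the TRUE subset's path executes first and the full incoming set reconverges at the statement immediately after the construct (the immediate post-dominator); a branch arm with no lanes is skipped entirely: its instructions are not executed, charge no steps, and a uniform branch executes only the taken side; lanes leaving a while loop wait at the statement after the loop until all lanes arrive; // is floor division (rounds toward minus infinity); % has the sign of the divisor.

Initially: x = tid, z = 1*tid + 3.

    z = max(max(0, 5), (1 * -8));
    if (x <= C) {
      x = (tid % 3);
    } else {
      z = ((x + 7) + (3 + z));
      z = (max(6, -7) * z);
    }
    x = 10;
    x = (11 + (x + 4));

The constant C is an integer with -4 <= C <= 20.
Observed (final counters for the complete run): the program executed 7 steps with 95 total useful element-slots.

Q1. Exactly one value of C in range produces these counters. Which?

Answer: C = 0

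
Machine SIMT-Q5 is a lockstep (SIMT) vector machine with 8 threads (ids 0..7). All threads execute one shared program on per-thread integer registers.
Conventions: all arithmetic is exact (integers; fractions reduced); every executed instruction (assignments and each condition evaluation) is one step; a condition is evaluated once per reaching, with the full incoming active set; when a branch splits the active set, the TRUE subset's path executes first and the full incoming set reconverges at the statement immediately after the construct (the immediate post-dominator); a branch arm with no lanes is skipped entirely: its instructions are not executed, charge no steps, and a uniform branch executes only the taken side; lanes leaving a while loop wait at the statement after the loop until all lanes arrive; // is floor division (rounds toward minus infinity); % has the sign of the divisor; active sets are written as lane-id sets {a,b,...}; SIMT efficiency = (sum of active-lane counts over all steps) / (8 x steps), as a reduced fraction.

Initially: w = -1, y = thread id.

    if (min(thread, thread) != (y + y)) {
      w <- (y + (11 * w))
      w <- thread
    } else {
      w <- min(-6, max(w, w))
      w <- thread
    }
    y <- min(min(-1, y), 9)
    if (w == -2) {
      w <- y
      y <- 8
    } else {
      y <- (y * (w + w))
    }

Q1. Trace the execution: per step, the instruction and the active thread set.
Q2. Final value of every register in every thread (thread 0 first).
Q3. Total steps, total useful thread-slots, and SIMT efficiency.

step 0: eval (min(thread, thread) != (y + y)) {0,1,2,3,4,5,6,7}
step 1: w <- (y + (11 * w))          {1,2,3,4,5,6,7}
step 2: w <- thread                  {1,2,3,4,5,6,7}
step 3: w <- min(-6, max(w, w))      {0}
step 4: w <- thread                  {0}
step 5: y <- min(min(-1, y), 9)      {0,1,2,3,4,5,6,7}
step 6: eval (w == -2)               {0,1,2,3,4,5,6,7}
step 7: y <- (y * (w + w))           {0,1,2,3,4,5,6,7}

Answer: 8 steps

w: 0,1,2,3,4,5,6,7
y: 0,-2,-4,-6,-8,-10,-12,-14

steps = 8; useful = 48; efficiency = 48/64 = 3/4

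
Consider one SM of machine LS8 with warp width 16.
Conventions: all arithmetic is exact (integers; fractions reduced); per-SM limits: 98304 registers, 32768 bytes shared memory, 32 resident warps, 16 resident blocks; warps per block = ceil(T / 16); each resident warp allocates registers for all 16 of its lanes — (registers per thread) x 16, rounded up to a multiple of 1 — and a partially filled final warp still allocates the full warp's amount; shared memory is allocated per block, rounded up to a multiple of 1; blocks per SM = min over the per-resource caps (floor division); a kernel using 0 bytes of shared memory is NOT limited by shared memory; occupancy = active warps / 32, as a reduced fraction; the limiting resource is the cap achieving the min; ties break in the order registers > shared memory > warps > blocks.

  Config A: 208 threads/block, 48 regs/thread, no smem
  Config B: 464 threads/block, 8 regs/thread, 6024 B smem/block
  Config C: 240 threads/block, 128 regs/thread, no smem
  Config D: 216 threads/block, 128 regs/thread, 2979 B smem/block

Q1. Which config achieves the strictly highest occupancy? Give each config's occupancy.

occupancies: A 13/16, B 29/32, C 15/16, D 7/8

Answer: C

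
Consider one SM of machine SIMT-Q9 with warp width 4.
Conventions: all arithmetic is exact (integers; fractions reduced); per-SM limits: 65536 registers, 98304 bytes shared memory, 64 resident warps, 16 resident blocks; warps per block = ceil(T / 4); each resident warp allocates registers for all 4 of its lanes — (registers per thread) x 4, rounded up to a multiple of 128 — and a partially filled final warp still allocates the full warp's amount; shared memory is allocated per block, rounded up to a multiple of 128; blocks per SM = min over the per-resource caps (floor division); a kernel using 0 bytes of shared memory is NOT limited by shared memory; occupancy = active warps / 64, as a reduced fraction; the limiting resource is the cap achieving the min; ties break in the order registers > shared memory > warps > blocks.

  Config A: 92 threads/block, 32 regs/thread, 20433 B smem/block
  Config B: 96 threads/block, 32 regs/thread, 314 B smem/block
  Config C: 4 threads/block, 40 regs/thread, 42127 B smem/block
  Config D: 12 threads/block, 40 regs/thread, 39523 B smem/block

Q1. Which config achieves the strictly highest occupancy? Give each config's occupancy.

occupancies: A 23/32, B 3/4, C 1/32, D 3/32

Answer: B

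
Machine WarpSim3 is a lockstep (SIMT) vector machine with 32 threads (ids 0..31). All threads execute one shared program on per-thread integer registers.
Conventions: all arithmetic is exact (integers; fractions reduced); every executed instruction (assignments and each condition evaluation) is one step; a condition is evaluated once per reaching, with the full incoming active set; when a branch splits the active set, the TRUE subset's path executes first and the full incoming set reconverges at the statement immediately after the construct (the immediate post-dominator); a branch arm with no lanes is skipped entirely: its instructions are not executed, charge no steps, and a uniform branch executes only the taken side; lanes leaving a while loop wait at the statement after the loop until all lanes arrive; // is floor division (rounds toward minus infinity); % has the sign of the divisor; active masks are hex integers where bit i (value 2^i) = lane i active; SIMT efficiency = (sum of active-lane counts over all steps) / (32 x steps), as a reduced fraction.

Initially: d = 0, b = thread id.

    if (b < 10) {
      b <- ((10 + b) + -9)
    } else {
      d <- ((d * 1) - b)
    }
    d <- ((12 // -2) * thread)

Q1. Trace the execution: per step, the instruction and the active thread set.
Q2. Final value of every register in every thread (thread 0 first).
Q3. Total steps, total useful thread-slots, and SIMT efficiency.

step 0: eval (b < 10)                0xffffffff
step 1: b <- ((10 + b) + -9)         0x000003ff
step 2: d <- ((d * 1) - b)           0xfffffc00
step 3: d <- ((12 // -2) * thread)   0xffffffff

Answer: 4 steps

d: 0,-6,-12,-18,-24,-30,-36,-42,-48,-54,-60,-66,-72,-78,-84,-90,-96,-102,-108,-114,-120,-126,-132,-138,-144,-150,-156,-162,-168,-174,-180,-186
b: 1,2,3,4,5,6,7,8,9,10,10,11,12,13,14,15,16,17,18,19,20,21,22,23,24,25,26,27,28,29,30,31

steps = 4; useful = 96; efficiency = 96/128 = 3/4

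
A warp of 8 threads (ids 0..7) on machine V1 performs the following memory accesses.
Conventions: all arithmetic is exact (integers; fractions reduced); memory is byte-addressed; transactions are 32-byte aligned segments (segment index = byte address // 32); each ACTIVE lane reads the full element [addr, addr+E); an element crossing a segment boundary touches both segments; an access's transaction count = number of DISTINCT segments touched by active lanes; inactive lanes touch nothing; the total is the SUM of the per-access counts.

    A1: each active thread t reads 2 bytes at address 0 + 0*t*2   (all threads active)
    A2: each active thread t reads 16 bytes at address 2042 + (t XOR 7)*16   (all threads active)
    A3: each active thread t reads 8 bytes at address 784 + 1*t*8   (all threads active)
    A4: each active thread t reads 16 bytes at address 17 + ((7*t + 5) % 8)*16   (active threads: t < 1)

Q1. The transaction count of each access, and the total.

A1: 1 transaction
A2: 5 transactions
A3: 3 transactions
A4: 1 transaction

Answer: 1,5,3,1; total 10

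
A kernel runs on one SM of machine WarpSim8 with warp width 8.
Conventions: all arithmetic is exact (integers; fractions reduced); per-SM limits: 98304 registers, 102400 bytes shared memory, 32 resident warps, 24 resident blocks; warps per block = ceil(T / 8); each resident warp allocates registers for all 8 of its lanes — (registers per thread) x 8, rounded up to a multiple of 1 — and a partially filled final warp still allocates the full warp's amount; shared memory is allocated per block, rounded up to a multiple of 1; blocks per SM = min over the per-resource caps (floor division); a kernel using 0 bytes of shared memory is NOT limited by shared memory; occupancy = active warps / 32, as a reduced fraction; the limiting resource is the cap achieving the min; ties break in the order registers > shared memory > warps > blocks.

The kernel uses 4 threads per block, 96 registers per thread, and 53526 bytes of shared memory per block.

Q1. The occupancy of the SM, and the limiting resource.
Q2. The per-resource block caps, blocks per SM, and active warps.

Answer: occupancy 1/32, limited by shared memory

registers: 128 blocks
shared memory: 1 block
warps: 32 blocks
blocks: 24 blocks

Answer: 1 block, 1 active warp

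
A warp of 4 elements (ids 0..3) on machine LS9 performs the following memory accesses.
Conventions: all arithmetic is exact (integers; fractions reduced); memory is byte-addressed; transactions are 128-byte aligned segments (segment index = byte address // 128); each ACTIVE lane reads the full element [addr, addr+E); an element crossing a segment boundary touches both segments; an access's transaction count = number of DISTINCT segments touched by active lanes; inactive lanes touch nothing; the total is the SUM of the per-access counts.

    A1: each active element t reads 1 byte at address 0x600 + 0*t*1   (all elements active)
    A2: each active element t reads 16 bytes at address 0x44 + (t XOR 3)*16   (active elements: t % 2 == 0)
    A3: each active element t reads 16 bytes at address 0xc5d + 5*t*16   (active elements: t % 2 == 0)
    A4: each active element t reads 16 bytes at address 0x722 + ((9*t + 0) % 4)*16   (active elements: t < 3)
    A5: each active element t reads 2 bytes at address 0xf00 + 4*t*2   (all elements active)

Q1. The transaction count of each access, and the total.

A1: 1 transaction
A2: 2 transactions
A3: 3 transactions
A4: 1 transaction
A5: 1 transaction

Answer: 1,2,3,1,1; total 8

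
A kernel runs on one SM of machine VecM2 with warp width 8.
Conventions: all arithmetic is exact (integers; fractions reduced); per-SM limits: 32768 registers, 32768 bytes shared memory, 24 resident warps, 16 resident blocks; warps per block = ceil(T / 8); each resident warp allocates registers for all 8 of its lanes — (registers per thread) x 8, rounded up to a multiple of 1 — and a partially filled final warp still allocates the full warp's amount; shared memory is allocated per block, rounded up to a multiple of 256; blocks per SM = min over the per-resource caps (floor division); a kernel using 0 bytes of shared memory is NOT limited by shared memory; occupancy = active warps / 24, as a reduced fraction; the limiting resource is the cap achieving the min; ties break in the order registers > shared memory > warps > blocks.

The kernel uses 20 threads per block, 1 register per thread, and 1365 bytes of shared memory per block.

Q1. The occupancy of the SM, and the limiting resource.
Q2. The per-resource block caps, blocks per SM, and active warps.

Answer: occupancy 1, limited by warps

registers: 1365 blocks
shared memory: 21 blocks
warps: 8 blocks
blocks: 16 blocks

Answer: 8 blocks, 24 active warps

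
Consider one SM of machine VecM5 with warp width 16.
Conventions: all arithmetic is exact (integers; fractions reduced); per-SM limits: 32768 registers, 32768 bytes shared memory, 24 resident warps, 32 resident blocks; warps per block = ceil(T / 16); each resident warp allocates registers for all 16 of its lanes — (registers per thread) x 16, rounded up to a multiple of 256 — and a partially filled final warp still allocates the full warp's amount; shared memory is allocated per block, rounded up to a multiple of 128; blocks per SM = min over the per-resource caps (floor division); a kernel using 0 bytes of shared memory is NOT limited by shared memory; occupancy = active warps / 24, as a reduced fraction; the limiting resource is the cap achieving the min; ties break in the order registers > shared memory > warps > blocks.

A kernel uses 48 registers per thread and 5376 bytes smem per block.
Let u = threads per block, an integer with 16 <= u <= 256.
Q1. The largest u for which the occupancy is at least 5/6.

Answer: u = 192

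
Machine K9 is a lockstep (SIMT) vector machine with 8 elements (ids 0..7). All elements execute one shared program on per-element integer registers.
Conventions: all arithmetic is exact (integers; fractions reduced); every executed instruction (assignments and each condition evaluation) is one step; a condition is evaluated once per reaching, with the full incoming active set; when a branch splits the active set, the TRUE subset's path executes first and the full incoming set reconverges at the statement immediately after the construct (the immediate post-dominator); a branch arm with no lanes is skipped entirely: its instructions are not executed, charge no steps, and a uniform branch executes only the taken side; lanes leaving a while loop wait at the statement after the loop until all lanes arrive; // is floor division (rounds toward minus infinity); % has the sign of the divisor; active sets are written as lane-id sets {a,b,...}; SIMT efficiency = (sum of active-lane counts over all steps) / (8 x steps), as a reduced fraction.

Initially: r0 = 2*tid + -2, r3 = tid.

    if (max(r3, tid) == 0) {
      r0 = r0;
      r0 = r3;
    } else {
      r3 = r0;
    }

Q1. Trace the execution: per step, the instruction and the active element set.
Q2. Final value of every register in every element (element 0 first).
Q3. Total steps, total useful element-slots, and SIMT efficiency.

step 0: eval (max(r3, tid) == 0)     {0,1,2,3,4,5,6,7}
step 1: r0 <- r0                     {0}
step 2: r0 <- r3                     {0}
step 3: r3 <- r0                     {1,2,3,4,5,6,7}

Answer: 4 steps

r0: 0,0,2,4,6,8,10,12
r3: 0,0,2,4,6,8,10,12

steps = 4; useful = 17; efficiency = 17/32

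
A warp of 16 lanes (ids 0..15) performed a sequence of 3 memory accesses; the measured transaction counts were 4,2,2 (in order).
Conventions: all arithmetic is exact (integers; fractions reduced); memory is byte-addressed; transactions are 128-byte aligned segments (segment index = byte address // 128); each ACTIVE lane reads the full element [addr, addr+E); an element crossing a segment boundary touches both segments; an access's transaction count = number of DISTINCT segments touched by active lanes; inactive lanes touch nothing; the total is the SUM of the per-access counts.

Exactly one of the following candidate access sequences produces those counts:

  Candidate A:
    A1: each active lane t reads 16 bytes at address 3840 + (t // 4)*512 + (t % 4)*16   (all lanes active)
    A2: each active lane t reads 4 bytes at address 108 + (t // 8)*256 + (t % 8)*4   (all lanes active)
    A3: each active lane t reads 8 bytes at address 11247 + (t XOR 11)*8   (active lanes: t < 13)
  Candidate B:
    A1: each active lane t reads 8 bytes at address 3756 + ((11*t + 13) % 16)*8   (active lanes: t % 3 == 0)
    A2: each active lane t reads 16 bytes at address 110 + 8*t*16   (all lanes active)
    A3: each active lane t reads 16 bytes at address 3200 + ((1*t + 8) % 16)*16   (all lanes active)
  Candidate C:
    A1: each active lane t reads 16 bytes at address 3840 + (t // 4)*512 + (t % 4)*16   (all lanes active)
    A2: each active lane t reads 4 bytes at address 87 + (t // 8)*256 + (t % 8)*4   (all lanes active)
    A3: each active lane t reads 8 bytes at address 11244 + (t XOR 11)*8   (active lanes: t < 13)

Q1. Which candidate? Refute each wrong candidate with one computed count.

A: A2 gives 4 transactions, not 2
B: A1 gives 2 transactions, not 4
C: all counts match (4,2,2)

Answer: C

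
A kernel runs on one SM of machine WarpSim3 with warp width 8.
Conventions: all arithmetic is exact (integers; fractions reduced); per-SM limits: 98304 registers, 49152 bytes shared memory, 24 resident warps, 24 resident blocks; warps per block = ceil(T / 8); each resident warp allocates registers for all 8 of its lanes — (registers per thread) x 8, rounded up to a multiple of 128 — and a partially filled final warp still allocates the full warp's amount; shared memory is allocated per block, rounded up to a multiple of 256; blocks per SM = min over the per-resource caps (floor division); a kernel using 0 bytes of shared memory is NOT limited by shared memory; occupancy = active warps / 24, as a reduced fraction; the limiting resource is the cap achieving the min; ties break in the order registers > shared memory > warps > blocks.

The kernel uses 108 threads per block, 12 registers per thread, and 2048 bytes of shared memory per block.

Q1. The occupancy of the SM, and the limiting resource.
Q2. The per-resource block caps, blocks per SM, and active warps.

Answer: occupancy 7/12, limited by warps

registers: 54 blocks
shared memory: 24 blocks
warps: 1 block
blocks: 24 blocks

Answer: 1 block, 14 active warps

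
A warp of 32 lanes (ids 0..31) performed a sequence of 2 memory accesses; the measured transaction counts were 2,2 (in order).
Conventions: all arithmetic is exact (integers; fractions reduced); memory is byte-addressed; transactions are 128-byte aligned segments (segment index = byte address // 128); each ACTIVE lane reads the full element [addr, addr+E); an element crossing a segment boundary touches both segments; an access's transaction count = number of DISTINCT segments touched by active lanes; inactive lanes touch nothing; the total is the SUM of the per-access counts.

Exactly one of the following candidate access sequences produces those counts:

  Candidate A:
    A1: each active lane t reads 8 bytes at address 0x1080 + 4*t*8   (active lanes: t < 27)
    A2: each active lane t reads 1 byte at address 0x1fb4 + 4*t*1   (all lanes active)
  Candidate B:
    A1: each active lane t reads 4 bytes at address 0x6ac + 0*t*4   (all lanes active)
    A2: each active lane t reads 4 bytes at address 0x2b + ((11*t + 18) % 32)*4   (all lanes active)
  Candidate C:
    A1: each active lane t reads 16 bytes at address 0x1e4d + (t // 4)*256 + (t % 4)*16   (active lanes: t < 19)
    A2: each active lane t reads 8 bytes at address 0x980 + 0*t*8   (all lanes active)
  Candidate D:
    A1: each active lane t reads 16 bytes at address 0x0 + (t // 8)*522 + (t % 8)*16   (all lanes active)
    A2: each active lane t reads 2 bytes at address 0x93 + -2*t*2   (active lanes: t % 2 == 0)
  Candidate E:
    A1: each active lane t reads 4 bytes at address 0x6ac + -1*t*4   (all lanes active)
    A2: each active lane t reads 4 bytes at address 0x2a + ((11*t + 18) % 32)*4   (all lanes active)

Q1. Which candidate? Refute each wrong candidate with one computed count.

A: A1 gives 7 transactions, not 2
B: A1 gives 1 transaction, not 2
C: A1 gives 9 transactions, not 2
D: A1 gives 7 transactions, not 2
E: all counts match (2,2)

Answer: E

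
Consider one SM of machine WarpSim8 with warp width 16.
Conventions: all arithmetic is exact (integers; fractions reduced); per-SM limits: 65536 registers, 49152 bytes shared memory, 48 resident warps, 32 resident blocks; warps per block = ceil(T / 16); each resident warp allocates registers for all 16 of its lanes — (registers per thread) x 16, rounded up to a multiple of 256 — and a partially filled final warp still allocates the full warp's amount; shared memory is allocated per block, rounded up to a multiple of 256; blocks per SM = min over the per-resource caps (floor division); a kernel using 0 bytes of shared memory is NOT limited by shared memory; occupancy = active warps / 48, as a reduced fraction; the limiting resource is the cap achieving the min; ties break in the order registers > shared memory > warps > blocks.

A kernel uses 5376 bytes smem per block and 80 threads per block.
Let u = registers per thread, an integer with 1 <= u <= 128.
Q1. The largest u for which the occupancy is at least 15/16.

Answer: u = 80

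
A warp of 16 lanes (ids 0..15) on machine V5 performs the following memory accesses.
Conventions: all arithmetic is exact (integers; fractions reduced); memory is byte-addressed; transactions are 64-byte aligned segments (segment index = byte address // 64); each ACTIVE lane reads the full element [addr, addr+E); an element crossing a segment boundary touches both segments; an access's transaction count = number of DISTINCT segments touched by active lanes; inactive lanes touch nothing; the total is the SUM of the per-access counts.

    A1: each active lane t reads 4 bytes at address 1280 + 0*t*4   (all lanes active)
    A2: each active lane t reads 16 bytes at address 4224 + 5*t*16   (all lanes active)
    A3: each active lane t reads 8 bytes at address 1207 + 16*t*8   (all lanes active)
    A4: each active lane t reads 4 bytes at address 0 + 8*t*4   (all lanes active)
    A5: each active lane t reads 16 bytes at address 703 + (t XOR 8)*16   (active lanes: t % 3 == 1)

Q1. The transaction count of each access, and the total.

A1: 1 transaction
A2: 16 transactions
A3: 16 transactions
A4: 8 transactions
A5: 4 transactions

Answer: 1,16,16,8,4; total 45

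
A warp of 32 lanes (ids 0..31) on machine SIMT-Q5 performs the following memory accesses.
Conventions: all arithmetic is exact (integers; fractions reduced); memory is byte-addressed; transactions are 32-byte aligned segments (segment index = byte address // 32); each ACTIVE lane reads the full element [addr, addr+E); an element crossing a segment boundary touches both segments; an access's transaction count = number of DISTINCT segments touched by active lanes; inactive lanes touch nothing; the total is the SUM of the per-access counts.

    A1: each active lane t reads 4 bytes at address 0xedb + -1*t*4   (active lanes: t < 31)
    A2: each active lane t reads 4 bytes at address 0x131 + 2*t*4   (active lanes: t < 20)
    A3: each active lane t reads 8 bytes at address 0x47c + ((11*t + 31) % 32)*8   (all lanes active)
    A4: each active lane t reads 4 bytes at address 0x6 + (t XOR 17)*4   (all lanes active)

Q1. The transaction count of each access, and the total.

A1: 4 transactions
A2: 6 transactions
A3: 9 transactions
A4: 5 transactions

Answer: 4,6,9,5; total 24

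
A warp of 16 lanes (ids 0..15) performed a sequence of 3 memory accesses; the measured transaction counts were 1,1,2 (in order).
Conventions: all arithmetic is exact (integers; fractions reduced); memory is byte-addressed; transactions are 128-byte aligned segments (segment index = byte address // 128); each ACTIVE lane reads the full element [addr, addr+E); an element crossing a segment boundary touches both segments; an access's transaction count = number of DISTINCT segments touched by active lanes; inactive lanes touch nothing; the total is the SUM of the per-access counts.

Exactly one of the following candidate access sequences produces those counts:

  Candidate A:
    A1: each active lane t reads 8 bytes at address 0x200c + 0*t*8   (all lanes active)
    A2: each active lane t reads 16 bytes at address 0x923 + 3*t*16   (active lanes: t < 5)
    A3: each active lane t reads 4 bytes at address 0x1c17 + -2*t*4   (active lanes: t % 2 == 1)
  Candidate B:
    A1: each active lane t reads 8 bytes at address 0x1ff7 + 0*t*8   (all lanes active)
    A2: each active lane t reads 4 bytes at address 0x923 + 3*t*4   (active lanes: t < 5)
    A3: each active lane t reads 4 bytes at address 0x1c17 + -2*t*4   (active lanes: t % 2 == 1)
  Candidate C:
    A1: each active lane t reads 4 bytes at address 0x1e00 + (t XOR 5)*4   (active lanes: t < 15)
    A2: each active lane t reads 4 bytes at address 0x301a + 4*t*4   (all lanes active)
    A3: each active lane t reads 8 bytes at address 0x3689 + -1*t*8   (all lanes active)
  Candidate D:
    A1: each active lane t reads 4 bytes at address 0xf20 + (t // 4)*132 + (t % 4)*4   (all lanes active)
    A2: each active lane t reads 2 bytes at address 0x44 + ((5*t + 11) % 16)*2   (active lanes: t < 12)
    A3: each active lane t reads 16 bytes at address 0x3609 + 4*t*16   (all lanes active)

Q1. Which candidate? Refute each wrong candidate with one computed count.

A: A2 gives 2 transactions, not 1
C: A2 gives 3 transactions, not 1
D: A1 gives 4 transactions, not 1
B: all counts match (1,1,2)

Answer: B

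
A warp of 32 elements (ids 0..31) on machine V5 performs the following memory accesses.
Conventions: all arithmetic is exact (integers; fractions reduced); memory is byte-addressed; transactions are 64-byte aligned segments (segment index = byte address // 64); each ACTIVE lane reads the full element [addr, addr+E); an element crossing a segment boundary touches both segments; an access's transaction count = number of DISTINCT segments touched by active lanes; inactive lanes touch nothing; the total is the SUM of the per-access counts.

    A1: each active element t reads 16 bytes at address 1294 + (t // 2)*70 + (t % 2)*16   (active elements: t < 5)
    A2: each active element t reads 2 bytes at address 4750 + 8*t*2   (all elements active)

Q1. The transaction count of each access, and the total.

A1: 3 transactions
A2: 8 transactions

Answer: 3,8; total 11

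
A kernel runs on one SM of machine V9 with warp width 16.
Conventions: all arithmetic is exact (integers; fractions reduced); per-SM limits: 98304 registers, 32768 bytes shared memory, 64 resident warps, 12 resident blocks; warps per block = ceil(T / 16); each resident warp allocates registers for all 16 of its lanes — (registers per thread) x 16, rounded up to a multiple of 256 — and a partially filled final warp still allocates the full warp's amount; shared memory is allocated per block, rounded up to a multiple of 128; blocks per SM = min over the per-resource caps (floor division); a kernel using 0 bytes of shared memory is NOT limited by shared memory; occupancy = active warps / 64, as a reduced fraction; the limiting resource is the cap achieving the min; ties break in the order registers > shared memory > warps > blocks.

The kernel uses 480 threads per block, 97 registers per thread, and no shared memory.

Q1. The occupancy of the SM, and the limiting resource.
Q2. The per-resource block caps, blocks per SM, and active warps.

Answer: occupancy 15/32, limited by registers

registers: 1 block
shared memory: no limit (kernel uses none)
warps: 2 blocks
blocks: 12 blocks

Answer: 1 block, 30 active warps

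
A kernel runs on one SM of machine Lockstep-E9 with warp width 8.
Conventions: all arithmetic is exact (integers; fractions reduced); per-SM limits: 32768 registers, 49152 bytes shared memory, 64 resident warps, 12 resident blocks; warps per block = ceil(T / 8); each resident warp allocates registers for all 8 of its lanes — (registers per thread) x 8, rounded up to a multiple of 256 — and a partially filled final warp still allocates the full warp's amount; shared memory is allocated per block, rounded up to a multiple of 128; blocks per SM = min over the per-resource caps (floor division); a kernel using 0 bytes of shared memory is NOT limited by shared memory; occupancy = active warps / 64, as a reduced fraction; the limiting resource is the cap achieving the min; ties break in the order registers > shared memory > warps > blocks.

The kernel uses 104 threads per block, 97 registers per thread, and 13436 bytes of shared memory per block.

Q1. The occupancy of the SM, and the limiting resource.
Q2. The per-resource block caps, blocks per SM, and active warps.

Answer: occupancy 13/32, limited by registers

registers: 2 blocks
shared memory: 3 blocks
warps: 4 blocks
blocks: 12 blocks

Answer: 2 blocks, 26 active warps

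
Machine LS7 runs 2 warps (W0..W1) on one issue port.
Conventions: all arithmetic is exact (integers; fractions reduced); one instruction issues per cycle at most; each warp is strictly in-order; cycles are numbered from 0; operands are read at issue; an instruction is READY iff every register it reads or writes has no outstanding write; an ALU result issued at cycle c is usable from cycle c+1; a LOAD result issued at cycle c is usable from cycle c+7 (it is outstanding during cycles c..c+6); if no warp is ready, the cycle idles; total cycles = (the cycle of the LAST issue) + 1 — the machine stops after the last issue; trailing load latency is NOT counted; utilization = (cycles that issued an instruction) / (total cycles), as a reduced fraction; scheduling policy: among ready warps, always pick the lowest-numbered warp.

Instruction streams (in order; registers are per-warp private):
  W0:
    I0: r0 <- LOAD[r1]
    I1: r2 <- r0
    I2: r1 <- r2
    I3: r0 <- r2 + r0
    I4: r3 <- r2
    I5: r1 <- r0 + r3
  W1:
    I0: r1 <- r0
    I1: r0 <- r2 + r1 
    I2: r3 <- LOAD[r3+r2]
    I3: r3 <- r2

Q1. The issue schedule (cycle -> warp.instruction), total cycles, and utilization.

cycle 0: W0.I0
cycle 1: W1.I0
cycle 2: W1.I1
cycle 3: W1.I2
cycle 4: idle
cycle 5: idle
cycle 6: idle
cycle 7: W0.I1
cycle 8: W0.I2
cycle 9: W0.I3
cycle 10: W0.I4
cycle 11: W0.I5
cycle 12: W1.I3

Answer: 13 cycles, utilization 10/13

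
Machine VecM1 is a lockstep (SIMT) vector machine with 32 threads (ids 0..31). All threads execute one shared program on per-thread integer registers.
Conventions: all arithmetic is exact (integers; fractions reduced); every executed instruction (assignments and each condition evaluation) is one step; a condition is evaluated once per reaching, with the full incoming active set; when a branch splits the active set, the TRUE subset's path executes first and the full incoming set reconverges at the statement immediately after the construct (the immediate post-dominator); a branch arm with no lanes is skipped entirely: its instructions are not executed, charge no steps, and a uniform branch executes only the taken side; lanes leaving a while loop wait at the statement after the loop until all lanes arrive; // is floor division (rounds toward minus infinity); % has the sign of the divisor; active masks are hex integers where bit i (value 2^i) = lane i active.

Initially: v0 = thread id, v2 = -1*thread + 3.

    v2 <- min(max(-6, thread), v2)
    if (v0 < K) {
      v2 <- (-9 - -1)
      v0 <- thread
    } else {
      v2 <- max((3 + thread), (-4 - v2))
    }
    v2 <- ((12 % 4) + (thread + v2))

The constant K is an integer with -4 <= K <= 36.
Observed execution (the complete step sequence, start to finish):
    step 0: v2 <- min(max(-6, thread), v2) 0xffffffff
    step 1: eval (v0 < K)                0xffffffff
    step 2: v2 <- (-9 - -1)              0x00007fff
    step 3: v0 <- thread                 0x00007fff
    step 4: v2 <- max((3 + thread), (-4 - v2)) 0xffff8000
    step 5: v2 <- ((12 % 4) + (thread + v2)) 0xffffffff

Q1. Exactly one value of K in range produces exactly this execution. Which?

Answer: K = 15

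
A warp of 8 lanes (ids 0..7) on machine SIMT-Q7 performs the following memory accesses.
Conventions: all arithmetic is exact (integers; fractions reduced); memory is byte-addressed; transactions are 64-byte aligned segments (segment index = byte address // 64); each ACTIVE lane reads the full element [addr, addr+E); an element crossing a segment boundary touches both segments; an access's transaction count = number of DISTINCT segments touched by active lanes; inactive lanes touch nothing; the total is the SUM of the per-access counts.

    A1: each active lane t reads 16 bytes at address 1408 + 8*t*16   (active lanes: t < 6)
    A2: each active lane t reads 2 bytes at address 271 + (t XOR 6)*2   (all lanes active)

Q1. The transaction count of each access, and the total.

A1: 6 transactions
A2: 1 transaction

Answer: 6,1; total 7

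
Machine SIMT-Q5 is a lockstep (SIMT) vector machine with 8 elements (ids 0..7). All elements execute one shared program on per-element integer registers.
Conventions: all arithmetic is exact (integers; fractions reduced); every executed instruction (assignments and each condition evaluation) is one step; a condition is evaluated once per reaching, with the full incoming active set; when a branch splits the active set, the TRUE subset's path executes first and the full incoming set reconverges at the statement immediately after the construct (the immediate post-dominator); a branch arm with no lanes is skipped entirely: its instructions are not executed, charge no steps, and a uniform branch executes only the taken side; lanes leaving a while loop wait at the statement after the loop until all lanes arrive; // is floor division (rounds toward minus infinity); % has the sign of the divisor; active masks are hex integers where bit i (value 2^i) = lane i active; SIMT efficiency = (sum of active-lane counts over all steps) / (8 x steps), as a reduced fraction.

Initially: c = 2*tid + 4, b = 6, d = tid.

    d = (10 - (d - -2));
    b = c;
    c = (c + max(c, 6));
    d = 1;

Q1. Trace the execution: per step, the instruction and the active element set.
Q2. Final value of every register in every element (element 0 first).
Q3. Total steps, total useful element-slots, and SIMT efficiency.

step 0: d <- (10 - (d - -2))         0xff
step 1: b <- c                       0xff
step 2: c <- (c + max(c, 6))         0xff
step 3: d <- 1                       0xff

Answer: 4 steps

c: 10,12,16,20,24,28,32,36
b: 4,6,8,10,12,14,16,18
d: 1,1,1,1,1,1,1,1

steps = 4; useful = 32; efficiency = 32/32 = 1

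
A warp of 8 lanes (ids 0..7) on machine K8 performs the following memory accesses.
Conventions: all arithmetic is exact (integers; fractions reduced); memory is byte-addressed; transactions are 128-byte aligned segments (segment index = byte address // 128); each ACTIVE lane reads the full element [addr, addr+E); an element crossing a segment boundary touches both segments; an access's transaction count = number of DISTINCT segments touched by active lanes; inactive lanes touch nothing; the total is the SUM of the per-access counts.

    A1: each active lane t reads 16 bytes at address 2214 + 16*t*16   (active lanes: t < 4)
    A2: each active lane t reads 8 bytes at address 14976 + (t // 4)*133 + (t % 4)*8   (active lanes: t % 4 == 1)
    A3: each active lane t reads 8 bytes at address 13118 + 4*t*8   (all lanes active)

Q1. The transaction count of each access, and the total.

A1: 4 transactions
A2: 2 transactions
A3: 3 transactions

Answer: 4,2,3; total 9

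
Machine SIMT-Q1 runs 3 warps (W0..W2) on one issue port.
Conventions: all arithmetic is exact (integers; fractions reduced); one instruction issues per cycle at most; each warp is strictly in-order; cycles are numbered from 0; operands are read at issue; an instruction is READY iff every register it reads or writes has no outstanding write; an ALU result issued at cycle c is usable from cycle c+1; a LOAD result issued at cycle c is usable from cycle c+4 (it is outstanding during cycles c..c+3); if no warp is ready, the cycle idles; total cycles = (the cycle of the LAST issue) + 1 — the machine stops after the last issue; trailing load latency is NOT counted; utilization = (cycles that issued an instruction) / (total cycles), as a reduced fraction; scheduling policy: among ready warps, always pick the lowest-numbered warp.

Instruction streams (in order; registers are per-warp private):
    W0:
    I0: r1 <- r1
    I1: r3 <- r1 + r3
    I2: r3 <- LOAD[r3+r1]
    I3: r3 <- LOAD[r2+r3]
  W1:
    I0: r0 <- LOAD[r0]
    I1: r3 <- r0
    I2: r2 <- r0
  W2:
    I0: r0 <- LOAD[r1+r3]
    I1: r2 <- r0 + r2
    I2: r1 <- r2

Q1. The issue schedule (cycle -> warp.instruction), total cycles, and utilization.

cycle 0: W0.I0
cycle 1: W0.I1
cycle 2: W0.I2
cycle 3: W1.I0
cycle 4: W2.I0
cycle 5: idle
cycle 6: W0.I3
cycle 7: W1.I1
cycle 8: W1.I2
cycle 9: W2.I1
cycle 10: W2.I2

Answer: 11 cycles, utilization 10/11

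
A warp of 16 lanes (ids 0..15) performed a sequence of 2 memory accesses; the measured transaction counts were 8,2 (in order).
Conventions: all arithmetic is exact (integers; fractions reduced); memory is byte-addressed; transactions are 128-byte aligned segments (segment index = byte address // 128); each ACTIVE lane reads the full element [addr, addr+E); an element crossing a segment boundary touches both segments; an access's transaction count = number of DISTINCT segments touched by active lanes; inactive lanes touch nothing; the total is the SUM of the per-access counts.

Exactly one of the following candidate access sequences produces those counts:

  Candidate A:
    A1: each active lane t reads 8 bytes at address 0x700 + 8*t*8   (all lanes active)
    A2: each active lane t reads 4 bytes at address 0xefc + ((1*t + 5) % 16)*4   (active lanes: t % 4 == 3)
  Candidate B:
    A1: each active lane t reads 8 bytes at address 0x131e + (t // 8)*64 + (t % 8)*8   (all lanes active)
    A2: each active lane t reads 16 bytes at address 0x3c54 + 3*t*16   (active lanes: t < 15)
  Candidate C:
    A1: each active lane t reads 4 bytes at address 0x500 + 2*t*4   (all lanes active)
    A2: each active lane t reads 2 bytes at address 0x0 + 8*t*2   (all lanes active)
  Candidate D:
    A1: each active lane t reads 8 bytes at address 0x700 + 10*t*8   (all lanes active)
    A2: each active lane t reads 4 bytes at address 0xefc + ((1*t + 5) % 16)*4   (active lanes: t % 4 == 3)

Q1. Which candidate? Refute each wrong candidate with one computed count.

B: A1 gives 2 transactions, not 8
C: A1 gives 1 transaction, not 8
D: A1 gives 10 transactions, not 8
A: all counts match (8,2)

Answer: A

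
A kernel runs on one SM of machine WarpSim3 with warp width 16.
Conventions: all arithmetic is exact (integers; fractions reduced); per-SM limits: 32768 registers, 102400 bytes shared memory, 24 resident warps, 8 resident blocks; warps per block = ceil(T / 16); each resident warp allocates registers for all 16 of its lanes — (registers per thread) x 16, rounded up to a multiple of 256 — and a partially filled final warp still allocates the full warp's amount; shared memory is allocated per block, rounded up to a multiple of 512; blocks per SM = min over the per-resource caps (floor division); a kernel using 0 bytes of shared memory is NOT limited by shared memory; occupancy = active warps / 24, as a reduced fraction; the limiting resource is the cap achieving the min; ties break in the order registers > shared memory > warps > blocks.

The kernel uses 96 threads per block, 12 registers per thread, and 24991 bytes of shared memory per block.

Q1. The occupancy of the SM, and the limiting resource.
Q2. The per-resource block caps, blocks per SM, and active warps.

Answer: occupancy 1, limited by shared memory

registers: 21 blocks
shared memory: 4 blocks
warps: 4 blocks
blocks: 8 blocks

Answer: 4 blocks, 24 active warps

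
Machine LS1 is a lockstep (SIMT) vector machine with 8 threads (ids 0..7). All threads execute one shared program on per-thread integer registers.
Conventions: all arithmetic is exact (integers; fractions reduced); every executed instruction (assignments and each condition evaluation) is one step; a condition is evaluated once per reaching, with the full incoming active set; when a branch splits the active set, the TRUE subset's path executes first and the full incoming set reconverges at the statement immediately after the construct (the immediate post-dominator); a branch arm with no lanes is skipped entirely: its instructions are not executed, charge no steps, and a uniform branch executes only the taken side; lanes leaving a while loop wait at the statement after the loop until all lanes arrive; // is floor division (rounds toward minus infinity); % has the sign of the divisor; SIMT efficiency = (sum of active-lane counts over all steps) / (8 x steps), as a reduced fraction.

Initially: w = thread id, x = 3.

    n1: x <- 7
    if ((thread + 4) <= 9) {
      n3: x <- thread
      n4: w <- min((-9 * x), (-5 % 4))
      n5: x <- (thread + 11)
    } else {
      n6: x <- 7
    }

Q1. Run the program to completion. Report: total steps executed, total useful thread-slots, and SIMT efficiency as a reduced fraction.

Answer: 6 steps, 36 useful, 3/4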